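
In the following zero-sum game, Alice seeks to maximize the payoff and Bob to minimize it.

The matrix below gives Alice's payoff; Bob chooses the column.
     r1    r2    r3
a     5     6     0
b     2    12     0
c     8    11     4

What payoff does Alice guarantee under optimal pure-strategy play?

Row minima: 0, 0, 4 → Alice's maximin is 4.
Column maxima: 8, 12, 4 → Bob's minimax is 4.
They coincide at (c, r3), so the value is 4.

4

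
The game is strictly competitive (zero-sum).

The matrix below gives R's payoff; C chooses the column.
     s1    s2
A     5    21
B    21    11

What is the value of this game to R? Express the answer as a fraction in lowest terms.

Row minima are 5 and 11, so R's maximin is 11; column maxima are 21 and 21, so C's minimax is 21. These differ, so the equilibrium is in mixed strategies.
Let R play A with probability p. C is indifferent when 5p + 21(1−p) = 21p + 11(1−p), giving p = 5/13.
Let C play s1 with probability q. R is indifferent when 5q + 21(1−q) = 21q + 11(1−q), giving q = 5/13.
The value is 5·(5/13) + (21)·(8/13) = 193/13.

193/13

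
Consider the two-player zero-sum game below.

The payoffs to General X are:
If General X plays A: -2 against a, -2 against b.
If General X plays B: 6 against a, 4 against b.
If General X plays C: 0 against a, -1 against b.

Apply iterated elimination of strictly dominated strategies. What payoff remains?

4

Row C is strictly dominated by row B (6>0, 4>-1); eliminate C.
Row A is strictly dominated by row B (6>-2, 4>-2); eliminate A.
Column a is strictly dominated by b for General Y (4<6); eliminate a.
Only (B, b) remains, with payoff 4.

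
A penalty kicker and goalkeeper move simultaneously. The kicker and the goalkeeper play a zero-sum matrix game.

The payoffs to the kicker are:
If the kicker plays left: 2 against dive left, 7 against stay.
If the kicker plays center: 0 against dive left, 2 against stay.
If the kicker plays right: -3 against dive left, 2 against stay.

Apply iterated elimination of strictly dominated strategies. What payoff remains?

2

Column stay is strictly dominated by dive left for the goalkeeper (2<7, 0<2, -3<2); eliminate stay.
Row right is strictly dominated by row left (2>-3); eliminate right.
Row center is strictly dominated by row left (2>0); eliminate center.
Only (left, dive left) remains, with payoff 2.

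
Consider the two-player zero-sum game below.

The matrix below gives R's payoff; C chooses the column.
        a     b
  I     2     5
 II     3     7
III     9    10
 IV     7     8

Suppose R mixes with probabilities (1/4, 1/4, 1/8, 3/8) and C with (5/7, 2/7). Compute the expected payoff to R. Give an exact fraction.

79/14

Against (5/7, 2/7), each row's expected payoff is I: 20/7; II: 29/7; III: 65/7; IV: 51/7.
Taking the (1/4, 1/4, 1/8, 3/8)-weighted average: (1/4)·(20/7) + (1/4)·(29/7) + (1/8)·(65/7) + (3/8)·(51/7) = 79/14.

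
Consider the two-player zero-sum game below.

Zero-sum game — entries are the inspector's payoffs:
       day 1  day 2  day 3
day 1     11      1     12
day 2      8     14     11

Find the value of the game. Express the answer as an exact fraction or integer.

Column day 3 is strictly dominated by day 1 for the inspectee (it gives the inspector more in every row).
The remaining 2×2 game on (day 1, day 2) × (day 1, day 2) has no saddle point. Let the inspector play day 1 with probability p; indifference gives 11p + 8(1−p) = p + 14(1−p), so p = 3/8.
Similarly the inspectee's optimal q on day 1 is 13/16, and the value is 11·(13/16) + (1)·(3/16) = 73/8.

73/8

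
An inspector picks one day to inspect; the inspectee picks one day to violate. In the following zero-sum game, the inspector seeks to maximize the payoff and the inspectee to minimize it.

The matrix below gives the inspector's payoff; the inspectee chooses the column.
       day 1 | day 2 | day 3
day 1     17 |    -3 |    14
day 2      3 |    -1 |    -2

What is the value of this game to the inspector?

-10/9

Column day 1 is strictly dominated by day 3 for the inspectee (it gives the inspector more in every row).
The remaining 2×2 game on (day 1, day 2) × (day 2, day 3) has no saddle point. Let the inspector play day 1 with probability p; indifference gives −3p − (1−p) = 14p − 2(1−p), so p = 1/18.
Similarly the inspectee's optimal q on day 2 is 8/9, and the value is -3·(8/9) + (14)·(1/9) = -10/9.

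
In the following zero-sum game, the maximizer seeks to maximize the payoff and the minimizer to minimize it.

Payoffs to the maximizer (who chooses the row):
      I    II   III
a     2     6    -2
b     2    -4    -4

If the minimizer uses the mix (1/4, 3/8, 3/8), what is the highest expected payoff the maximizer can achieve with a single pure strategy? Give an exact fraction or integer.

2

a: (2)·(1/4) + (6)·(3/8) + (-2)·(3/8) = 2.
b: (2)·(1/4) + (-4)·(3/8) + (-4)·(3/8) = -5/2.
The best pure response is a with expected payoff 2.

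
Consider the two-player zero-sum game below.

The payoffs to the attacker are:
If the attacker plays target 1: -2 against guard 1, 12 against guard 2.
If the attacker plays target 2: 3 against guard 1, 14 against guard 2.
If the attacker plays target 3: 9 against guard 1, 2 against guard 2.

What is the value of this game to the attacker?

Row target 1 is strictly dominated by row target 2, so the attacker never plays it.
The remaining 2×2 game on (target 2, target 3) × (guard 1, guard 2) has no saddle point. Let the attacker play target 2 with probability p; indifference gives 3p + 9(1−p) = 14p + 2(1−p), so p = 7/18.
Similarly the defender's optimal q on guard 1 is 2/3, and the value is 3·(2/3) + (14)·(1/3) = 20/3.

20/3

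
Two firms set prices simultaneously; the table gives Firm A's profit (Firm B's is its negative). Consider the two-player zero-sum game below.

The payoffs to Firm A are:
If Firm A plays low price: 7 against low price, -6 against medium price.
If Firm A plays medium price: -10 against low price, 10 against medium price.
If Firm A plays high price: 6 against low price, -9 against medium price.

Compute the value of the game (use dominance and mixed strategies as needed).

10/33

Row high price is strictly dominated by row low price, so Firm A never plays it.
The remaining 2×2 game on (low price, medium price) × (low price, medium price) has no saddle point. Let Firm A play low price with probability p; indifference gives 7p − 10(1−p) = −6p + 10(1−p), so p = 20/33.
Similarly Firm B's optimal q on low price is 16/33, and the value is 7·(16/33) + (-6)·(17/33) = 10/33.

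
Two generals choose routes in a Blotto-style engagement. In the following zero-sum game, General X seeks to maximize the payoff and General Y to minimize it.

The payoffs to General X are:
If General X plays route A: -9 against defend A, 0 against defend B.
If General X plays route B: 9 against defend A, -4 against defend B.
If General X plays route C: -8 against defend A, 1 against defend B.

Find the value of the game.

-23/22

Row route A is strictly dominated by row route C, so General X never plays it.
The remaining 2×2 game on (route B, route C) × (defend A, defend B) has no saddle point. Let General X play route B with probability p; indifference gives 9p − 8(1−p) = −4p + (1−p), so p = 9/22.
Similarly General Y's optimal q on defend A is 5/22, and the value is 9·(5/22) + (-4)·(17/22) = -23/22.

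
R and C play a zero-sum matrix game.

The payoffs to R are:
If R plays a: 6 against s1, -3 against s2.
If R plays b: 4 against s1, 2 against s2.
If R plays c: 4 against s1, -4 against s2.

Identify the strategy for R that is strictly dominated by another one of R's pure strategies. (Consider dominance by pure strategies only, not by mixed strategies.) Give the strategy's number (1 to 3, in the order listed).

Compare c with a: 6 > 4, -3 > -4.
So a strictly dominates c for R; c is strictly dominated.

3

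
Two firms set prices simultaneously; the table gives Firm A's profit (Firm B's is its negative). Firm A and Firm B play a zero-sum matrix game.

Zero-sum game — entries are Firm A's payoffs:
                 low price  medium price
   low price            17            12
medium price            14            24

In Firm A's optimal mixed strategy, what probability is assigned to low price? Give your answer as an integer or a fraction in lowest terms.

2/3

Row minima are 12 and 14, so Firm A's maximin is 14; column maxima are 17 and 24, so Firm B's minimax is 17. These differ, so the equilibrium is in mixed strategies.
Let Firm A play low price with probability p. Firm B is indifferent when 17p + 14(1−p) = 12p + 24(1−p), giving p = 2/3.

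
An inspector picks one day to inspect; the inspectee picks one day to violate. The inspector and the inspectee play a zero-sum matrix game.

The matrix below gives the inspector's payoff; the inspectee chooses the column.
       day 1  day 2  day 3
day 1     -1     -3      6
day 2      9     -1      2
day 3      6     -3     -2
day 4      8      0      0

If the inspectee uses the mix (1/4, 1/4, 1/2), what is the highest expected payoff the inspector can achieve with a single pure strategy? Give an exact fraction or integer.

day 1: (-1)·(1/4) + (-3)·(1/4) + (6)·(1/2) = 2.
day 2: (9)·(1/4) + (-1)·(1/4) + (2)·(1/2) = 3.
day 3: (6)·(1/4) + (-3)·(1/4) + (-2)·(1/2) = -1/4.
day 4: (8)·(1/4) + (0)·(1/4) + (0)·(1/2) = 2.
The best pure response is day 2 with expected payoff 3.

3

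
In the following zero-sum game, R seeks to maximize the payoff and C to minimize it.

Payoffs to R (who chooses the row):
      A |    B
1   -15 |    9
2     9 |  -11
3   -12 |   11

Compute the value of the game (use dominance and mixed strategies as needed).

Row 1 is strictly dominated by row 3, so R never plays it.
The remaining 2×2 game on (2, 3) × (A, B) has no saddle point. Let R play 2 with probability p; indifference gives 9p − 12(1−p) = −11p + 11(1−p), so p = 23/43.
Similarly C's optimal q on A is 22/43, and the value is 9·(22/43) + (-11)·(21/43) = -33/43.

-33/43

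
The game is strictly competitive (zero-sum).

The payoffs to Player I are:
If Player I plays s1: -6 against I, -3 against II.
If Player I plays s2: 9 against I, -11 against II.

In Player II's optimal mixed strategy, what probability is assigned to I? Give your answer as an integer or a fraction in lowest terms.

8/23

Row minima are -6 and -11, so Player I's maximin is -6; column maxima are 9 and -3, so Player II's minimax is -3. These differ, so the equilibrium is in mixed strategies.
Let Player II play I with probability q. Player I is indifferent when −6q − 3(1−q) = 9q − 11(1−q), giving q = 8/23.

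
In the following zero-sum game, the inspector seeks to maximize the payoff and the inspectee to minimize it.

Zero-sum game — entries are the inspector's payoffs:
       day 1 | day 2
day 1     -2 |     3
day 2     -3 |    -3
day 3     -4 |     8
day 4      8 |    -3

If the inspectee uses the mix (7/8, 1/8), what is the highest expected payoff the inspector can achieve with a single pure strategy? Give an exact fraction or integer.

53/8

day 1: (-2)·(7/8) + (3)·(1/8) = -11/8.
day 2: (-3)·(7/8) + (-3)·(1/8) = -3.
day 3: (-4)·(7/8) + (8)·(1/8) = -5/2.
day 4: (8)·(7/8) + (-3)·(1/8) = 53/8.
The best pure response is day 4 with expected payoff 53/8.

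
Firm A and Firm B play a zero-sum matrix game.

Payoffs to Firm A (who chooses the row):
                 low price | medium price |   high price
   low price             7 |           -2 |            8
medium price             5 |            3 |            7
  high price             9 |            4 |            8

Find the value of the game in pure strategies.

4

Row minima: -2, 3, 4 → Firm A's maximin is 4.
Column maxima: 9, 4, 8 → Firm B's minimax is 4.
They coincide at (high price, medium price), so the value is 4.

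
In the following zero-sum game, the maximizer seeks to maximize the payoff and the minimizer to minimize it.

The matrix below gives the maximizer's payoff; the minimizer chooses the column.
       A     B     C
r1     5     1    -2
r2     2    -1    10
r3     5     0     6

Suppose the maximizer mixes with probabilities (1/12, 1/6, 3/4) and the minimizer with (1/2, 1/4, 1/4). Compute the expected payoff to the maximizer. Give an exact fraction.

Against (1/2, 1/4, 1/4), each row's expected payoff is r1: 9/4; r2: 13/4; r3: 4.
Taking the (1/12, 1/6, 3/4)-weighted average: (1/12)·(9/4) + (1/6)·(13/4) + (3/4)·(4) = 179/48.

179/48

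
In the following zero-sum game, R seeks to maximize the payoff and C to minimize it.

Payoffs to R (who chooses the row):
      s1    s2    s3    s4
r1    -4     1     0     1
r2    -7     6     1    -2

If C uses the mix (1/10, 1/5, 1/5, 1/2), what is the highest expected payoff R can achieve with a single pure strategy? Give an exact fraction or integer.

r1: (-4)·(1/10) + (1)·(1/5) + (0)·(1/5) + (1)·(1/2) = 3/10.
r2: (-7)·(1/10) + (6)·(1/5) + (1)·(1/5) + (-2)·(1/2) = -3/10.
The best pure response is r1 with expected payoff 3/10.

3/10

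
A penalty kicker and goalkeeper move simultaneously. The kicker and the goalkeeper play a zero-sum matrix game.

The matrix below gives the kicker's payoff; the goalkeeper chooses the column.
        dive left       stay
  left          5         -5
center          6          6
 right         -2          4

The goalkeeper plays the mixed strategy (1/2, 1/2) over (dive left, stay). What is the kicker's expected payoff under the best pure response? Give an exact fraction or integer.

6

left: (5)·(1/2) + (-5)·(1/2) = 0.
center: (6)·(1/2) + (6)·(1/2) = 6.
right: (-2)·(1/2) + (4)·(1/2) = 1.
The best pure response is center with expected payoff 6.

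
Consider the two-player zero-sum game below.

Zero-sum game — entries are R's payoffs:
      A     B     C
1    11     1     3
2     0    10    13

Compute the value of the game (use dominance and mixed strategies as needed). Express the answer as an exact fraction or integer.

Column C is strictly dominated by B for C (it gives R more in every row).
The remaining 2×2 game on (1, 2) × (A, B) has no saddle point. Let R play 1 with probability p; indifference gives 11p = p + 10(1−p), so p = 1/2.
Similarly C's optimal q on A is 9/20, and the value is 11·(9/20) + (1)·(11/20) = 11/2.

11/2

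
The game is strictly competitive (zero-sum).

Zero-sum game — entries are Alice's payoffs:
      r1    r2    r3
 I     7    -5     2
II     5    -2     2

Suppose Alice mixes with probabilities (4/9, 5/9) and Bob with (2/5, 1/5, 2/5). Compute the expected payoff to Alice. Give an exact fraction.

112/45

Against (2/5, 1/5, 2/5), each row's expected payoff is I: 13/5; II: 12/5.
Taking the (4/9, 5/9)-weighted average: (4/9)·(13/5) + (5/9)·(12/5) = 112/45.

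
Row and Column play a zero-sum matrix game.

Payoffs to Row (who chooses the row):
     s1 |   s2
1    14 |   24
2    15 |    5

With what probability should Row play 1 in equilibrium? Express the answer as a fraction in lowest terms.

Row minima are 14 and 5, so Row's maximin is 14; column maxima are 15 and 24, so Column's minimax is 15. These differ, so the equilibrium is in mixed strategies.
Let Row play 1 with probability p. Column is indifferent when 14p + 15(1−p) = 24p + 5(1−p), giving p = 1/2.

1/2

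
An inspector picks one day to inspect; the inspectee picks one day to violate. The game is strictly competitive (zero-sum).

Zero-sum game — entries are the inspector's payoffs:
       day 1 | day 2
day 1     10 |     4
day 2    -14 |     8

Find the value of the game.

Row minima are 4 and -14, so the inspector's maximin is 4; column maxima are 10 and 8, so the inspectee's minimax is 8. These differ, so the equilibrium is in mixed strategies.
Let the inspector play day 1 with probability p. The inspectee is indifferent when 10p − 14(1−p) = 4p + 8(1−p), giving p = 11/14.
Let the inspectee play day 1 with probability q. The inspector is indifferent when 10q + 4(1−q) = −14q + 8(1−q), giving q = 1/7.
The value is 10·(1/7) + (4)·(6/7) = 34/7.

34/7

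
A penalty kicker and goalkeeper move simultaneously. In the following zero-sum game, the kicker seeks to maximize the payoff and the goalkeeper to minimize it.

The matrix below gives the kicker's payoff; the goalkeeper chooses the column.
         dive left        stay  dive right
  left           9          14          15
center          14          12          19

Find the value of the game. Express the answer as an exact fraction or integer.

Column dive right is strictly dominated by dive left for the goalkeeper (it gives the kicker more in every row).
The remaining 2×2 game on (left, center) × (dive left, stay) has no saddle point. Let the kicker play left with probability p; indifference gives 9p + 14(1−p) = 14p + 12(1−p), so p = 2/7.
Similarly the goalkeeper's optimal q on dive left is 2/7, and the value is 9·(2/7) + (14)·(5/7) = 88/7.

88/7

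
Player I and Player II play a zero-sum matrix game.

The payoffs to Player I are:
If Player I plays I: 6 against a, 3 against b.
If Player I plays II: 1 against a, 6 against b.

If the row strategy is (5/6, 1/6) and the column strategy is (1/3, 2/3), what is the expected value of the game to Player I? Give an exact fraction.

73/18

Against (1/3, 2/3), each row's expected payoff is I: 4; II: 13/3.
Taking the (5/6, 1/6)-weighted average: (5/6)·(4) + (1/6)·(13/3) = 73/18.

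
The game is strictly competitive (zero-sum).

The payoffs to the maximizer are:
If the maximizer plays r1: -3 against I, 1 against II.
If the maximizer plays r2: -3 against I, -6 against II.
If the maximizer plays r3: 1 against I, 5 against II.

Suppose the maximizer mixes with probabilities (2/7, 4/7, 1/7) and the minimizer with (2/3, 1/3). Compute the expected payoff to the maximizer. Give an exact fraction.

Against (2/3, 1/3), each row's expected payoff is r1: -5/3; r2: -4; r3: 7/3.
Taking the (2/7, 4/7, 1/7)-weighted average: (2/7)·(-5/3) + (4/7)·(-4) + (1/7)·(7/3) = -17/7.

-17/7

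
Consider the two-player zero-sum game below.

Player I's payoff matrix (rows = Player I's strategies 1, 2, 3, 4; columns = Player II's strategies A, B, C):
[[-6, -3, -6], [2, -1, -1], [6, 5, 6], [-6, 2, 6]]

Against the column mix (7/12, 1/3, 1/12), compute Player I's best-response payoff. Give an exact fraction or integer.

17/3

1: (-6)·(7/12) + (-3)·(1/3) + (-6)·(1/12) = -5.
2: (2)·(7/12) + (-1)·(1/3) + (-1)·(1/12) = 3/4.
3: (6)·(7/12) + (5)·(1/3) + (6)·(1/12) = 17/3.
4: (-6)·(7/12) + (2)·(1/3) + (6)·(1/12) = -7/3.
The best pure response is 3 with expected payoff 17/3.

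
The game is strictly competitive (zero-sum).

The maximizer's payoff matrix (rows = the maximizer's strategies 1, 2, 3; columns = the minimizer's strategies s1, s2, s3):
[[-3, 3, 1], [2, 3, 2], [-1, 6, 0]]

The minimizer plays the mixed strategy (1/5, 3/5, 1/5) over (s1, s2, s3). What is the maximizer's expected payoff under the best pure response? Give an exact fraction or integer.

1: (-3)·(1/5) + (3)·(3/5) + (1)·(1/5) = 7/5.
2: (2)·(1/5) + (3)·(3/5) + (2)·(1/5) = 13/5.
3: (-1)·(1/5) + (6)·(3/5) + (0)·(1/5) = 17/5.
The best pure response is 3 with expected payoff 17/5.

17/5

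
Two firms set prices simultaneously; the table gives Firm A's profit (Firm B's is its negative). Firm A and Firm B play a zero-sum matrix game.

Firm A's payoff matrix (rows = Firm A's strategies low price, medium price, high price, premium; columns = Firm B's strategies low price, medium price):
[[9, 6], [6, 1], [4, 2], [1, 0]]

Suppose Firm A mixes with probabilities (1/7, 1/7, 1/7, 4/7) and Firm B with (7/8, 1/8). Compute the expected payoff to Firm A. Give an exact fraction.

Against (7/8, 1/8), each row's expected payoff is low price: 69/8; medium price: 43/8; high price: 15/4; premium: 7/8.
Taking the (1/7, 1/7, 1/7, 4/7)-weighted average: (1/7)·(69/8) + (1/7)·(43/8) + (1/7)·(15/4) + (4/7)·(7/8) = 85/28.

85/28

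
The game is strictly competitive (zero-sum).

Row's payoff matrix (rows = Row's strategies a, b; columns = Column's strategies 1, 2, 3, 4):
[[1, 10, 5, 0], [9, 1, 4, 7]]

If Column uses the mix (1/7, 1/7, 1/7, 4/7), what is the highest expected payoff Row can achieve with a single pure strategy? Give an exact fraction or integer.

a: (1)·(1/7) + (10)·(1/7) + (5)·(1/7) + (0)·(4/7) = 16/7.
b: (9)·(1/7) + (1)·(1/7) + (4)·(1/7) + (7)·(4/7) = 6.
The best pure response is b with expected payoff 6.

6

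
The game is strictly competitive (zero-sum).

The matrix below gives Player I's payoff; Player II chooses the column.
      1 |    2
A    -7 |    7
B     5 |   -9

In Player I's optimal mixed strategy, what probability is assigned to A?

1/2

Row minima are -7 and -9, so Player I's maximin is -7; column maxima are 5 and 7, so Player II's minimax is 5. These differ, so the equilibrium is in mixed strategies.
Let Player I play A with probability p. Player II is indifferent when −7p + 5(1−p) = 7p − 9(1−p), giving p = 1/2.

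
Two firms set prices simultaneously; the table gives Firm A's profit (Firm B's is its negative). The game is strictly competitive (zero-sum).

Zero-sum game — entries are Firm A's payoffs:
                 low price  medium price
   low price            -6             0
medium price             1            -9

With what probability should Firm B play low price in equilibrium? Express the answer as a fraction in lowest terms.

Row minima are -6 and -9, so Firm A's maximin is -6; column maxima are 1 and 0, so Firm B's minimax is 0. These differ, so the equilibrium is in mixed strategies.
Let Firm B play low price with probability q. Firm A is indifferent when −6q = q − 9(1−q), giving q = 9/16.

9/16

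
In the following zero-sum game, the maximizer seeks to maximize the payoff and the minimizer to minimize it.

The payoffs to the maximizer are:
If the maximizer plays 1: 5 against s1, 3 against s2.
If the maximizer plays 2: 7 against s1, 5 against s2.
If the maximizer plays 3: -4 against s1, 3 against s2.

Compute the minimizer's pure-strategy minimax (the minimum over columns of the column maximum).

The worst case (largest entry) in each column is s1: 7, s2: 5.
The best (smallest) of these is 5.

5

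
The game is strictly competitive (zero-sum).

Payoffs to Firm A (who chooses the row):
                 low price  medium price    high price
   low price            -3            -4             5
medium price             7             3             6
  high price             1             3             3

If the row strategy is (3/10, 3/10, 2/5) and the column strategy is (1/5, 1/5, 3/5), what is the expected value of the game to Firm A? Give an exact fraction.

Against (1/5, 1/5, 3/5), each row's expected payoff is low price: 8/5; medium price: 28/5; high price: 13/5.
Taking the (3/10, 3/10, 2/5)-weighted average: (3/10)·(8/5) + (3/10)·(28/5) + (2/5)·(13/5) = 16/5.

16/5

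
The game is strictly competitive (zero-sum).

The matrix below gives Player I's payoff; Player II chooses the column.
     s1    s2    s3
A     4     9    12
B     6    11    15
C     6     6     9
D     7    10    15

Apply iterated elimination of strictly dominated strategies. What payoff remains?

Column s3 is strictly dominated by s1 for Player II (4<12, 6<15, 6<9, 7<15); eliminate s3.
Row A is strictly dominated by row B (6>4, 11>9); eliminate A.
Row C is strictly dominated by row D (7>6, 10>6); eliminate C.
Column s2 is strictly dominated by s1 for Player II (6<11, 7<10); eliminate s2.
Row B is strictly dominated by row D (7>6); eliminate B.
Only (D, s1) remains, with payoff 7.

7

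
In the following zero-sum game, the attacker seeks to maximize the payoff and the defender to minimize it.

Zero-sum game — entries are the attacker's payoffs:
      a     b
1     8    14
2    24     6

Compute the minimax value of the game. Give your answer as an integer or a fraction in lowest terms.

Row minima are 8 and 6, so the attacker's maximin is 8; column maxima are 24 and 14, so the defender's minimax is 14. These differ, so the equilibrium is in mixed strategies.
Let the attacker play 1 with probability p. The defender is indifferent when 8p + 24(1−p) = 14p + 6(1−p), giving p = 3/4.
Let the defender play a with probability q. The attacker is indifferent when 8q + 14(1−q) = 24q + 6(1−q), giving q = 1/3.
The value is 8·(1/3) + (14)·(2/3) = 12.

12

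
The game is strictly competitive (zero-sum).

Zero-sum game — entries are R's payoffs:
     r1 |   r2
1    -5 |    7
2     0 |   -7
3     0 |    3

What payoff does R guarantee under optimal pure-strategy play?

0

Row minima: -5, -7, 0 → R's maximin is 0.
Column maxima: 0, 7 → C's minimax is 0.
They coincide at (3, r1), so the value is 0.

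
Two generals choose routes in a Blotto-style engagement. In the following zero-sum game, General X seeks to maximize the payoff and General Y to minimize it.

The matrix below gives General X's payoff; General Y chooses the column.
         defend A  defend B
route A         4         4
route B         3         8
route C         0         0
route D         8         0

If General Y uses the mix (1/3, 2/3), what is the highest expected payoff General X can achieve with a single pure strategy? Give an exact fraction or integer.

route A: (4)·(1/3) + (4)·(2/3) = 4.
route B: (3)·(1/3) + (8)·(2/3) = 19/3.
route C: (0)·(1/3) + (0)·(2/3) = 0.
route D: (8)·(1/3) + (0)·(2/3) = 8/3.
The best pure response is route B with expected payoff 19/3.

19/3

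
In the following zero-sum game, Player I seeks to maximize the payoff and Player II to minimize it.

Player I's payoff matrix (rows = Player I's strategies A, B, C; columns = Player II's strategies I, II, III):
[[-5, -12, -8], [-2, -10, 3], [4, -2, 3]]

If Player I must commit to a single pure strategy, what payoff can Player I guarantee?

-2

The worst-case payoff for each row is A: -12, B: -10, C: -2.
The best of these is -2.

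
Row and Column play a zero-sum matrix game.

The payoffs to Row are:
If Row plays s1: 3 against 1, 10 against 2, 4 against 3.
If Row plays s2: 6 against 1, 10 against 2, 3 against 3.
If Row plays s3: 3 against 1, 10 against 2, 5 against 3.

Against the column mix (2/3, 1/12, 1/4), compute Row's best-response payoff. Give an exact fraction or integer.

67/12

s1: (3)·(2/3) + (10)·(1/12) + (4)·(1/4) = 23/6.
s2: (6)·(2/3) + (10)·(1/12) + (3)·(1/4) = 67/12.
s3: (3)·(2/3) + (10)·(1/12) + (5)·(1/4) = 49/12.
The best pure response is s2 with expected payoff 67/12.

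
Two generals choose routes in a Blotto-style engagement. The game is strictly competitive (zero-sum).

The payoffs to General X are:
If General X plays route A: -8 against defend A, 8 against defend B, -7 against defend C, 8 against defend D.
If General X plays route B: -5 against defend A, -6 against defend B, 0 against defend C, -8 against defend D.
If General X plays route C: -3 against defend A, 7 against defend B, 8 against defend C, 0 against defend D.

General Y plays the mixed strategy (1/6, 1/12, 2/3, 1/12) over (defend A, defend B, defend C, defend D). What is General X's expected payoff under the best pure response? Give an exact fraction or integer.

route A: (-8)·(1/6) + (8)·(1/12) + (-7)·(2/3) + (8)·(1/12) = -14/3.
route B: (-5)·(1/6) + (-6)·(1/12) + (0)·(2/3) + (-8)·(1/12) = -2.
route C: (-3)·(1/6) + (7)·(1/12) + (8)·(2/3) + (0)·(1/12) = 65/12.
The best pure response is route C with expected payoff 65/12.

65/12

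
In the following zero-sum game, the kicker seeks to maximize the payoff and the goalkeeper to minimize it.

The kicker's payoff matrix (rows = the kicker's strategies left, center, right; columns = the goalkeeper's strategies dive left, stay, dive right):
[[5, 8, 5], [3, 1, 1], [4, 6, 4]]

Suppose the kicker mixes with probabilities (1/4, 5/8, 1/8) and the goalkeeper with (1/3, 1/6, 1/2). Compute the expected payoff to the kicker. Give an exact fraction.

Against (1/3, 1/6, 1/2), each row's expected payoff is left: 11/2; center: 5/3; right: 13/3.
Taking the (1/4, 5/8, 1/8)-weighted average: (1/4)·(11/2) + (5/8)·(5/3) + (1/8)·(13/3) = 71/24.

71/24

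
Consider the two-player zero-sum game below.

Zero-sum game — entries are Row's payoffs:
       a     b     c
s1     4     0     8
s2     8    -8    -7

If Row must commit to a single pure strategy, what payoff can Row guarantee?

0

The worst-case payoff for each row is s1: 0, s2: -8.
The best of these is 0.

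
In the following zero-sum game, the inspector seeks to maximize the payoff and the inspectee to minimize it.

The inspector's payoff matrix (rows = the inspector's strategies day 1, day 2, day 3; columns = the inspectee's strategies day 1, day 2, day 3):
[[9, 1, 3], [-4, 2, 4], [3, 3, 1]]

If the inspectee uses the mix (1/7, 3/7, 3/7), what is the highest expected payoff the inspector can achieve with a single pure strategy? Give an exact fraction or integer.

3

day 1: (9)·(1/7) + (1)·(3/7) + (3)·(3/7) = 3.
day 2: (-4)·(1/7) + (2)·(3/7) + (4)·(3/7) = 2.
day 3: (3)·(1/7) + (3)·(3/7) + (1)·(3/7) = 15/7.
The best pure response is day 1 with expected payoff 3.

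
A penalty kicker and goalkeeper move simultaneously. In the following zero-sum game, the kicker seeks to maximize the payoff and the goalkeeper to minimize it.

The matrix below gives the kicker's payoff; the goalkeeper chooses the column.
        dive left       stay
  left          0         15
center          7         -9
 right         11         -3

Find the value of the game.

165/29

Row center is strictly dominated by row right, so the kicker never plays it.
The remaining 2×2 game on (left, right) × (dive left, stay) has no saddle point. Let the kicker play left with probability p; indifference gives 11(1−p) = 15p − 3(1−p), so p = 14/29.
Similarly the goalkeeper's optimal q on dive left is 18/29, and the value is 0·(18/29) + (15)·(11/29) = 165/29.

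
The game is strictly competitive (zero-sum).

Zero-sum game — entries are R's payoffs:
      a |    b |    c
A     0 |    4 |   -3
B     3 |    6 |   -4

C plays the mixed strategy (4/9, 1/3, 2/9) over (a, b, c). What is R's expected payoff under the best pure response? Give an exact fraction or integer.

22/9

A: (0)·(4/9) + (4)·(1/3) + (-3)·(2/9) = 2/3.
B: (3)·(4/9) + (6)·(1/3) + (-4)·(2/9) = 22/9.
The best pure response is B with expected payoff 22/9.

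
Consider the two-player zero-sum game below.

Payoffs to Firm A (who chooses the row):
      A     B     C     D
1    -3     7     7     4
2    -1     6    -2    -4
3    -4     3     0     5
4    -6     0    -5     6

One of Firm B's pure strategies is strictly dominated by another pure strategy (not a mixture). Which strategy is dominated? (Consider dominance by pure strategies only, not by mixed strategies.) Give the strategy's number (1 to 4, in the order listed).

2

Firm B prefers columns that give Firm A less. Compare B with A: -3 < 7, -1 < 6, -4 < 3, -6 < 0.
So A strictly dominates B for Firm B; B is strictly dominated.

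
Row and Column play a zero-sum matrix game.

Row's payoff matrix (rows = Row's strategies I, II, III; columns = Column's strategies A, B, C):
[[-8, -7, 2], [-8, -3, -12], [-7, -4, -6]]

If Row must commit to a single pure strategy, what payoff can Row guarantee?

-7

The worst-case payoff for each row is I: -8, II: -12, III: -7.
The best of these is -7.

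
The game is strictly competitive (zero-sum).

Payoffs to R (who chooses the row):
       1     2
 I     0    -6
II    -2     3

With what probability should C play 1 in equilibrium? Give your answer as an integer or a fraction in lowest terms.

Row minima are -6 and -2, so R's maximin is -2; column maxima are 0 and 3, so C's minimax is 0. These differ, so the equilibrium is in mixed strategies.
Let C play 1 with probability q. R is indifferent when −6(1−q) = −2q + 3(1−q), giving q = 9/11.

9/11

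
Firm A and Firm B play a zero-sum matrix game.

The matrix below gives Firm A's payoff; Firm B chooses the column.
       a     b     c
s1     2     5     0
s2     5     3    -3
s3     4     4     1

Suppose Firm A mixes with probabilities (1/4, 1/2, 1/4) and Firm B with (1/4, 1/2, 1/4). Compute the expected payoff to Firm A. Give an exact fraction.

Against (1/4, 1/2, 1/4), each row's expected payoff is s1: 3; s2: 2; s3: 13/4.
Taking the (1/4, 1/2, 1/4)-weighted average: (1/4)·(3) + (1/2)·(2) + (1/4)·(13/4) = 41/16.

41/16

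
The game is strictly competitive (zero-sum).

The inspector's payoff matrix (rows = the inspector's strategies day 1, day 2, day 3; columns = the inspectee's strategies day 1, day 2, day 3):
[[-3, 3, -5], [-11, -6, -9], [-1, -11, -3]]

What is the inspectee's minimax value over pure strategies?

-3

The worst case (largest entry) in each column is day 1: -1, day 2: 3, day 3: -3.
The best (smallest) of these is -3.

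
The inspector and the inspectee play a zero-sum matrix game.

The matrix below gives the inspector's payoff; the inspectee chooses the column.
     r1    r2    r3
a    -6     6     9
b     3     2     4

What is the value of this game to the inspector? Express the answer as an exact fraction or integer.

30/13

Column r3 is strictly dominated by r2 for the inspectee (it gives the inspector more in every row).
The remaining 2×2 game on (a, b) × (r1, r2) has no saddle point. Let the inspector play a with probability p; indifference gives −6p + 3(1−p) = 6p + 2(1−p), so p = 1/13.
Similarly the inspectee's optimal q on r1 is 4/13, and the value is -6·(4/13) + (6)·(9/13) = 30/13.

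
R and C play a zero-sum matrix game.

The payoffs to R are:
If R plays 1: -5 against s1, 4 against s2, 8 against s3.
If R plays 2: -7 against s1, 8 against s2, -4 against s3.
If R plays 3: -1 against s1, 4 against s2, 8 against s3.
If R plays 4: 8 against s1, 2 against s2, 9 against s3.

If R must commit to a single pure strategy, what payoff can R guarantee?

The worst-case payoff for each row is 1: -5, 2: -7, 3: -1, 4: 2.
The best of these is 2.

2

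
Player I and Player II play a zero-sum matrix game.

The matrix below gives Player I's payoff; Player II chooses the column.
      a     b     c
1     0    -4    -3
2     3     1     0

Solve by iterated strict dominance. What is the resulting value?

Row 1 is strictly dominated by row 2 (3>0, 1>-4, 0>-3); eliminate 1.
Column b is strictly dominated by c for Player II (0<1); eliminate b.
Column a is strictly dominated by c for Player II (0<3); eliminate a.
Only (2, c) remains, with payoff 0.

0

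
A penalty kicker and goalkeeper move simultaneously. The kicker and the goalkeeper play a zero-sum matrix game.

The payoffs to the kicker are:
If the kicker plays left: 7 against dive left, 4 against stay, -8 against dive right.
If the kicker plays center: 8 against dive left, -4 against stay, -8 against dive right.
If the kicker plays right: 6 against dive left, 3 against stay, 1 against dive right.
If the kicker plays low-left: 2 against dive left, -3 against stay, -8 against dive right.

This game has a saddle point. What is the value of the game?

Row minima: -8, -8, 1, -8 → the kicker's maximin is 1.
Column maxima: 8, 4, 1 → the goalkeeper's minimax is 1.
They coincide at (right, dive right), so the value is 1.

1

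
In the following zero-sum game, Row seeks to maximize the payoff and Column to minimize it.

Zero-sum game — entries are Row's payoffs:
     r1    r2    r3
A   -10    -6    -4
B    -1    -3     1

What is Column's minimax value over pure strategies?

-3

The worst case (largest entry) in each column is r1: -1, r2: -3, r3: 1.
The best (smallest) of these is -3.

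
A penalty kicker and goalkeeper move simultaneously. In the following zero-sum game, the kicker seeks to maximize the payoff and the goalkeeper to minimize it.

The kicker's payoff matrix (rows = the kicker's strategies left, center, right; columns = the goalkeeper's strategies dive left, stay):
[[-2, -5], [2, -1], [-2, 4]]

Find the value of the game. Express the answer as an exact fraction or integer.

2/3

Row left is strictly dominated by row center, so the kicker never plays it.
The remaining 2×2 game on (center, right) × (dive left, stay) has no saddle point. Let the kicker play center with probability p; indifference gives 2p − 2(1−p) = −p + 4(1−p), so p = 2/3.
Similarly the goalkeeper's optimal q on dive left is 5/9, and the value is 2·(5/9) + (-1)·(4/9) = 2/3.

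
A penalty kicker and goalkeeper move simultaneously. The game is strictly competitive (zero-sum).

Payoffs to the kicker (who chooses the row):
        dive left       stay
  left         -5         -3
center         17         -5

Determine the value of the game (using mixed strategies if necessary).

Row minima are -5 and -5, so the kicker's maximin is -5; column maxima are 17 and -3, so the goalkeeper's minimax is -3. These differ, so the equilibrium is in mixed strategies.
Let the kicker play left with probability p. The goalkeeper is indifferent when −5p + 17(1−p) = −3p − 5(1−p), giving p = 11/12.
Let the goalkeeper play dive left with probability q. The kicker is indifferent when −5q − 3(1−q) = 17q − 5(1−q), giving q = 1/12.
The value is -5·(1/12) + (-3)·(11/12) = -19/6.

-19/6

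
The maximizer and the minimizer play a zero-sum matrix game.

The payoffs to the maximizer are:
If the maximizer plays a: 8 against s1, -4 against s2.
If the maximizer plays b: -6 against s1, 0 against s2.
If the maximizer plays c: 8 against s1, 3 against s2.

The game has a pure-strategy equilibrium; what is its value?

Row minima: -4, -6, 3 → the maximizer's maximin is 3.
Column maxima: 8, 3 → the minimizer's minimax is 3.
They coincide at (c, s2), so the value is 3.

3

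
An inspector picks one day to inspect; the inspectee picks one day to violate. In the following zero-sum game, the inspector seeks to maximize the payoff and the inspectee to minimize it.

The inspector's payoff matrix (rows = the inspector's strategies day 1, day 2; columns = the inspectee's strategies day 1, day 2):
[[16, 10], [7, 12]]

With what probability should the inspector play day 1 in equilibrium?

5/11

Row minima are 10 and 7, so the inspector's maximin is 10; column maxima are 16 and 12, so the inspectee's minimax is 12. These differ, so the equilibrium is in mixed strategies.
Let the inspector play day 1 with probability p. The inspectee is indifferent when 16p + 7(1−p) = 10p + 12(1−p), giving p = 5/11.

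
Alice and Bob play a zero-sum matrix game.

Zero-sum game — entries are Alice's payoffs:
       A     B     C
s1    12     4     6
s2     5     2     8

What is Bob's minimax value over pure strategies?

The worst case (largest entry) in each column is A: 12, B: 4, C: 8.
The best (smallest) of these is 4.

4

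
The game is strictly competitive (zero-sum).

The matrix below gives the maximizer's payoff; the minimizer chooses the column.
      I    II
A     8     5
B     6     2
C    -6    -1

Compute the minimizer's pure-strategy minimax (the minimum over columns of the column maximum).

5

The worst case (largest entry) in each column is I: 8, II: 5.
The best (smallest) of these is 5.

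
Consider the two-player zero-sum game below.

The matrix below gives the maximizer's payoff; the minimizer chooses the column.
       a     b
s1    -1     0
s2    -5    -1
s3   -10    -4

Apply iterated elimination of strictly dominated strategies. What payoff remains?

-1

Row s3 is strictly dominated by row s1 (-1>-10, 0>-4); eliminate s3.
Column b is strictly dominated by a for the minimizer (-1<0, -5<-1); eliminate b.
Row s2 is strictly dominated by row s1 (-1>-5); eliminate s2.
Only (s1, a) remains, with payoff -1.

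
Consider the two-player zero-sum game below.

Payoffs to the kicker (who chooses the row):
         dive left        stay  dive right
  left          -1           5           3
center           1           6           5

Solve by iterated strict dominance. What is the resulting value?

Column dive right is strictly dominated by dive left for the goalkeeper (-1<3, 1<5); eliminate dive right.
Row left is strictly dominated by row center (1>-1, 6>5); eliminate left.
Column stay is strictly dominated by dive left for the goalkeeper (1<6); eliminate stay.
Only (center, dive left) remains, with payoff 1.

1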